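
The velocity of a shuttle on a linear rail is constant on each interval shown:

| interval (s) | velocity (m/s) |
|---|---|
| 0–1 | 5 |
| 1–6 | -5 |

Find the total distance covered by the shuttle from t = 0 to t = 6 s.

Total distance travelled is ∫|v| dt — sum the magnitudes of each area piece.
0–1 s: |5| × 1 = 5 m
1–6 s: |-5| × 5 = 25 m
Total distance = 30 m

30 m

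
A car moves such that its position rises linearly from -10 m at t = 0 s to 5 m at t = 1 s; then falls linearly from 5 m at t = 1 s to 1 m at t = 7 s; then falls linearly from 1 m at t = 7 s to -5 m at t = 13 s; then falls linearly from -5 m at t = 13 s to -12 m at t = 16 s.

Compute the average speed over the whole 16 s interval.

2 m/s

Average speed = (total path length)/(elapsed time); on a piecewise-linear x-t graph the path length is Σ|Δx|.
0–1 s: |Δx| = |5 − -10| = 15 m
1–7 s: |Δx| = |1 − 5| = 4 m
7–13 s: |Δx| = |-5 − 1| = 6 m
13–16 s: |Δx| = |-12 − -5| = 7 m
Total path = 32 m; average speed = 32/16 = 2 m/s.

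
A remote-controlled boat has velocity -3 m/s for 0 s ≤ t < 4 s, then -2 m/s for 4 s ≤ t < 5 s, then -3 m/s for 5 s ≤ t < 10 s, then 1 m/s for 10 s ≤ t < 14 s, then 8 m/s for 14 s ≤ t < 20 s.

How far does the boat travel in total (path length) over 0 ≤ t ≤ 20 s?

Total distance travelled is ∫|v| dt — sum the magnitudes of each area piece.
0–4 s: |-3| × 4 = 12 m
4–5 s: |-2| × 1 = 2 m
5–10 s: |-3| × 5 = 15 m
10–14 s: |1| × 4 = 4 m
14–20 s: |8| × 6 = 48 m
Total distance = 81 m

81 m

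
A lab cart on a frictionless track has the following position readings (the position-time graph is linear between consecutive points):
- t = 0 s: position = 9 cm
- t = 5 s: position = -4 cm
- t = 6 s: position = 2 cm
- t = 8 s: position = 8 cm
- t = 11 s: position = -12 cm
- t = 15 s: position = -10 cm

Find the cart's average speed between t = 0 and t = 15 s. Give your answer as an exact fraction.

47/15 cm/s

Average speed = (total path length)/(elapsed time); on a piecewise-linear x-t graph the path length is Σ|Δx|.
0–5 s: |Δx| = |-4 − 9| = 13 cm
5–6 s: |Δx| = |2 − -4| = 6 cm
6–8 s: |Δx| = |8 − 2| = 6 cm
8–11 s: |Δx| = |-12 − 8| = 20 cm
11–15 s: |Δx| = |-10 − -12| = 2 cm
Total path = 47 cm; average speed = 47/15 = 47/15 cm/s.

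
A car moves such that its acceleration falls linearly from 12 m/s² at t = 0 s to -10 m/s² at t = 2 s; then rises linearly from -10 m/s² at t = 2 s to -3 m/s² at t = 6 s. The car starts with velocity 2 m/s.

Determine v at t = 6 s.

Δv equals the area under the a-t graph; then v = v₀ + Δv.
0–2 s: ½(12 + -10)(2) = 2 m/s
2–6 s: ½(-10 + -3)(4) = -26 m/s
Δv = -24 m/s, so v(6) = 2 + (-24) = -22 m/s.

-22 m/s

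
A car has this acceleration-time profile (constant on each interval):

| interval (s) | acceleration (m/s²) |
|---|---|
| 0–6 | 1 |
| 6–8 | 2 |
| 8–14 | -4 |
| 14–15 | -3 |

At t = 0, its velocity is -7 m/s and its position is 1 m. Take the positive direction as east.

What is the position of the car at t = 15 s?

-97.5 m

On each constant-a segment, Δv = aΔt and Δx = v₀Δt + ½aΔt²; chain segment to segment.
0–6 s: v starts -7 m/s; Δx = -7·6 + ½·1·6² = -24 m; v ends -1 m/s.
6–8 s: v starts -1 m/s; Δx = -1·2 + ½·2·2² = 2 m; v ends 3 m/s.
8–14 s: v starts 3 m/s; Δx = 3·6 + ½·-4·6² = -54 m; v ends -21 m/s.
14–15 s: v starts -21 m/s; Δx = -21·1 + ½·-3·1² = -22.5 m; v ends -24 m/s.
x(15) = 1 + Σ Δx = -97.5 m.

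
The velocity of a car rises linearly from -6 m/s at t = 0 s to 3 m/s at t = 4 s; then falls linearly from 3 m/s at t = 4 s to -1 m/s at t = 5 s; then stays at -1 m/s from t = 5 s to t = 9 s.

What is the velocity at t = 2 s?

On 0–4 s the graph is linear from -6 to 3 m/s: v(2) = -6 + (3 − -6)·(2 − 0)/(4 − 0) = -1.5 m/s.

-1.5 m/s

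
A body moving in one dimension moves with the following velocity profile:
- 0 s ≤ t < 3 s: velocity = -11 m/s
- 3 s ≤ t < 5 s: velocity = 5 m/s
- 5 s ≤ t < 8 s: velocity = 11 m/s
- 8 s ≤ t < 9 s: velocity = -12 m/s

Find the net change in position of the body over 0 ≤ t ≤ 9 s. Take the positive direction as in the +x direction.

-2 m

Displacement is the signed area under the v-t curve.
0–3 s: -11 × 3 = -33 m
3–5 s: 5 × 2 = 10 m
5–8 s: 11 × 3 = 33 m
8–9 s: -12 × 1 = -12 m
Net displacement = -2 m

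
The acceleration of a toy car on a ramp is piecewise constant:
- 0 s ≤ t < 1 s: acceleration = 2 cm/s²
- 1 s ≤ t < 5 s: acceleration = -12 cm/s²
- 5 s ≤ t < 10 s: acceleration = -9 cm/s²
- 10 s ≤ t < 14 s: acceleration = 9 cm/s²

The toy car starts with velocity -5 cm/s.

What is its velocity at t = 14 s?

Δv equals the area under the a-t graph; then v = v₀ + Δv.
0–1 s: 2 × 1 = 2 cm/s
1–5 s: -12 × 4 = -48 cm/s
5–10 s: -9 × 5 = -45 cm/s
10–14 s: 9 × 4 = 36 cm/s
Δv = -55 cm/s, so v(14) = -5 + (-55) = -60 cm/s.

-60 cm/s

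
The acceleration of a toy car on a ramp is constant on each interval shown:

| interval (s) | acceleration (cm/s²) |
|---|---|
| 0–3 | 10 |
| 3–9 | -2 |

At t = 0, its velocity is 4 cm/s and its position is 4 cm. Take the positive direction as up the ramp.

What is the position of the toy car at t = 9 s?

229 cm

On each constant-a segment, Δv = aΔt and Δx = v₀Δt + ½aΔt²; chain segment to segment.
0–3 s: v starts 4 cm/s; Δx = 4·3 + ½·10·3² = 57 cm; v ends 34 cm/s.
3–9 s: v starts 34 cm/s; Δx = 34·6 + ½·-2·6² = 168 cm; v ends 22 cm/s.
x(9) = 4 + Σ Δx = 229 cm.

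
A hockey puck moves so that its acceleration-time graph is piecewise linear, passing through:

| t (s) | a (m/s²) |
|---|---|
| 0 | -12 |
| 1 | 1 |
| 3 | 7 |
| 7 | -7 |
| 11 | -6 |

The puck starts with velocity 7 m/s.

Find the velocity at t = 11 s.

Δv equals the area under the a-t graph; then v = v₀ + Δv.
0–1 s: ½(-12 + 1)(1) = -5.5 m/s
1–3 s: ½(1 + 7)(2) = 8 m/s
3–7 s: ½(7 + -7)(4) = 0 m/s
7–11 s: ½(-7 + -6)(4) = -26 m/s
Δv = -23.5 m/s, so v(11) = 7 + (-23.5) = -16.5 m/s.

-16.5 m/s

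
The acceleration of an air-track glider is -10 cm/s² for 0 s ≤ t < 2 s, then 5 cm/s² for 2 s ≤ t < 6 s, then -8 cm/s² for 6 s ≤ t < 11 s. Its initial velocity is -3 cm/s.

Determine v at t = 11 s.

Δv equals the area under the a-t graph; then v = v₀ + Δv.
0–2 s: -10 × 2 = -20 cm/s
2–6 s: 5 × 4 = 20 cm/s
6–11 s: -8 × 5 = -40 cm/s
Δv = -40 cm/s, so v(11) = -3 + (-40) = -43 cm/s.

-43 cm/s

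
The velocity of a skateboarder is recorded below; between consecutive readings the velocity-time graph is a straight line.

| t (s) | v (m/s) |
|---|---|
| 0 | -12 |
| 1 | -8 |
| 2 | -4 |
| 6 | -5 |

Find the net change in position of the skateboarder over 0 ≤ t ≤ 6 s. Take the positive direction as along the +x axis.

Displacement is the signed area under the v-t curve.
0–1 s: ½(-12 + -8)(1) = -10 m
1–2 s: ½(-8 + -4)(1) = -6 m
2–6 s: ½(-4 + -5)(4) = -18 m
Net displacement = -34 m

-34 m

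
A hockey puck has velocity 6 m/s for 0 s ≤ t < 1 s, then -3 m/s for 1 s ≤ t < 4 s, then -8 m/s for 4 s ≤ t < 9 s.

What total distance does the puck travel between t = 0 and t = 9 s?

55 m

Distance (not displacement) is the total path length: add the absolute areas under v-t.
0–1 s: |6| × 1 = 6 m
1–4 s: |-3| × 3 = 9 m
4–9 s: |-8| × 5 = 40 m
Total distance = 55 m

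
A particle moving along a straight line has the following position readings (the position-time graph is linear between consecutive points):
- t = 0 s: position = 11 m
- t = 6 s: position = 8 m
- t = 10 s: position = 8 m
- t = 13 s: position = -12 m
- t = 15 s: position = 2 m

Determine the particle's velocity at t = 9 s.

Velocity is the slope of the x-t graph on 6–10 s: (8 − 8)/(10 − 6) = 0 m/s.

0 m/s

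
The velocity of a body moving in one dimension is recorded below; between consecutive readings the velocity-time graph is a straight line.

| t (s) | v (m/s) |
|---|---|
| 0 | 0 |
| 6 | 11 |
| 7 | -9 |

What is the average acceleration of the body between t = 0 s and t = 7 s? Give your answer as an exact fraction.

-9/7 m/s²

Average acceleration = Δv/Δt = (-9 − 0)/(7 − 0) = -9/7 m/s².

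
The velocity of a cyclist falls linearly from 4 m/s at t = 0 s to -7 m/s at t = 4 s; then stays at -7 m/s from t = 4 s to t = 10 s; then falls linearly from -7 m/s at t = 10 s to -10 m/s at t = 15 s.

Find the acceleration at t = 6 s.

Acceleration is the slope of the v-t graph on 4–10 s: (-7 − -7)/(10 − 4) = 0 m/s².

0 m/s²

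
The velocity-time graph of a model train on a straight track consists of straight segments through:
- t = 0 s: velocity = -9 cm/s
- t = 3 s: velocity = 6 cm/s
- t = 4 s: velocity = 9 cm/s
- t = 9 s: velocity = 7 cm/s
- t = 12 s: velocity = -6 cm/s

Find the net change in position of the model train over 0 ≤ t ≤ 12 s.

44.5 cm

Net displacement equals the area under the velocity-time graph (areas below the axis count negative).
0–3 s: ½(-9 + 6)(3) = -4.5 cm
3–4 s: ½(6 + 9)(1) = 7.5 cm
4–9 s: ½(9 + 7)(5) = 40 cm
9–12 s: ½(7 + -6)(3) = 1.5 cm
Net displacement = 44.5 cm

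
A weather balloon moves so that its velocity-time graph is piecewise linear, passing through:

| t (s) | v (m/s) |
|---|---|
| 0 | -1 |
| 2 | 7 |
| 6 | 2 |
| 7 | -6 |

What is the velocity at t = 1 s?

On 0–2 s the graph is linear from -1 to 7 m/s: v(1) = -1 + (7 − -1)·(1 − 0)/(2 − 0) = 3 m/s.

3 m/s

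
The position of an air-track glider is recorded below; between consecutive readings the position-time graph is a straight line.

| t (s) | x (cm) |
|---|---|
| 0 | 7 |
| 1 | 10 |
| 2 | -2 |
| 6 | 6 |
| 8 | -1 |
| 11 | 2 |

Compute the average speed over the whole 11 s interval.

3 cm/s

Average speed = (total path length)/(elapsed time); on a piecewise-linear x-t graph the path length is Σ|Δx|.
0–1 s: |Δx| = |10 − 7| = 3 cm
1–2 s: |Δx| = |-2 − 10| = 12 cm
2–6 s: |Δx| = |6 − -2| = 8 cm
6–8 s: |Δx| = |-1 − 6| = 7 cm
8–11 s: |Δx| = |2 − -1| = 3 cm
Total path = 33 cm; average speed = 33/11 = 3 cm/s.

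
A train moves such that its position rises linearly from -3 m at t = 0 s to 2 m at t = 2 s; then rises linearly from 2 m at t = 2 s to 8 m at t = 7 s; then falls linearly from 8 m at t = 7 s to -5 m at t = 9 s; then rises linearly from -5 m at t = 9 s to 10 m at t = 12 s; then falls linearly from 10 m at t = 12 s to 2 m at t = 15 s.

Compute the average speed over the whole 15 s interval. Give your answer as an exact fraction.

47/15 m/s

Average speed = (total path length)/(elapsed time); on a piecewise-linear x-t graph the path length is Σ|Δx|.
0–2 s: |Δx| = |2 − -3| = 5 m
2–7 s: |Δx| = |8 − 2| = 6 m
7–9 s: |Δx| = |-5 − 8| = 13 m
9–12 s: |Δx| = |10 − -5| = 15 m
12–15 s: |Δx| = |2 − 10| = 8 m
Total path = 47 m; average speed = 47/15 = 47/15 m/s.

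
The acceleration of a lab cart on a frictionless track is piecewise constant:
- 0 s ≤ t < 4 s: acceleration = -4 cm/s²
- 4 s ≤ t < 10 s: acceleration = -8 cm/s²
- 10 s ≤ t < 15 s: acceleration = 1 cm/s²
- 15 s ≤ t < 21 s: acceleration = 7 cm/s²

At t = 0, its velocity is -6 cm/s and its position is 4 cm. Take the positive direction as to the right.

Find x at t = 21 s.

On each constant-a segment, Δv = aΔt and Δx = v₀Δt + ½aΔt²; chain segment to segment.
0–4 s: v starts -6 cm/s; Δx = -6·4 + ½·-4·4² = -56 cm; v ends -22 cm/s.
4–10 s: v starts -22 cm/s; Δx = -22·6 + ½·-8·6² = -276 cm; v ends -70 cm/s.
10–15 s: v starts -70 cm/s; Δx = -70·5 + ½·1·5² = -337.5 cm; v ends -65 cm/s.
15–21 s: v starts -65 cm/s; Δx = -65·6 + ½·7·6² = -264 cm; v ends -23 cm/s.
x(21) = 4 + Σ Δx = -929.5 cm.

-929.5 cm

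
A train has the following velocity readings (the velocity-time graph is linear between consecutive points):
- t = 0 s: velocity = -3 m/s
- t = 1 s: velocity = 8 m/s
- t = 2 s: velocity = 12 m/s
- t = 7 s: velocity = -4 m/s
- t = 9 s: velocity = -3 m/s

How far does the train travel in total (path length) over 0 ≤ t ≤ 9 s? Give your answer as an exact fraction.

Total distance travelled is ∫|v| dt — sum the magnitudes of each area piece.
0–1 s: v = 0 at t = 3/11 s; triangle areas 9/22 + 32/11 = 73/22 m
1–2 s: |½(8 + 12)(1)| = 10 m
2–7 s: v = 0 at t = 5.75 s; triangle areas 22.5 + 2.5 = 25 m
7–9 s: |½(-4 + -3)(2)| = 7 m
Total distance = 997/22 m

997/22 m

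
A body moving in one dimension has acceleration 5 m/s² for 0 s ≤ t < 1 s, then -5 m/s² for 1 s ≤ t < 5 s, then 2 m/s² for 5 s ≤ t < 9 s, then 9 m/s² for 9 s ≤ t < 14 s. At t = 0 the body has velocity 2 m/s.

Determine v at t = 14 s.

Δv equals the area under the a-t graph; then v = v₀ + Δv.
0–1 s: 5 × 1 = 5 m/s
1–5 s: -5 × 4 = -20 m/s
5–9 s: 2 × 4 = 8 m/s
9–14 s: 9 × 5 = 45 m/s
Δv = 38 m/s, so v(14) = 2 + (38) = 40 m/s.

40 m/s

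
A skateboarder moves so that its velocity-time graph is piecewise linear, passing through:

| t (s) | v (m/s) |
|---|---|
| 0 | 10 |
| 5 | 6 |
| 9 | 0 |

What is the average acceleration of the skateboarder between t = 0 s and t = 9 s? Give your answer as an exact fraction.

Average acceleration = Δv/Δt = (0 − 10)/(9 − 0) = -10/9 m/s².

-10/9 m/s²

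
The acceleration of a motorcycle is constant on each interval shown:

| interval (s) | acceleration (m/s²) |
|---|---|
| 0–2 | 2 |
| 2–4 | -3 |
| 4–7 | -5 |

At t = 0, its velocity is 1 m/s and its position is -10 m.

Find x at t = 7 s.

On each constant-a segment, Δv = aΔt and Δx = v₀Δt + ½aΔt²; chain segment to segment.
0–2 s: v starts 1 m/s; Δx = 1·2 + ½·2·2² = 6 m; v ends 5 m/s.
2–4 s: v starts 5 m/s; Δx = 5·2 + ½·-3·2² = 4 m; v ends -1 m/s.
4–7 s: v starts -1 m/s; Δx = -1·3 + ½·-5·3² = -25.5 m; v ends -16 m/s.
x(7) = -10 + Σ Δx = -25.5 m.

-25.5 m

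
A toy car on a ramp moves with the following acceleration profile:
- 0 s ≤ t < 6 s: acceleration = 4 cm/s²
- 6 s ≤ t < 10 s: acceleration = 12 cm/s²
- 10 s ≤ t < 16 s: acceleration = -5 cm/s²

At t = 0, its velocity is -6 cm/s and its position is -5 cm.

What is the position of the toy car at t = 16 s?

505 cm

On each constant-a segment, Δv = aΔt and Δx = v₀Δt + ½aΔt²; chain segment to segment.
0–6 s: v starts -6 cm/s; Δx = -6·6 + ½·4·6² = 36 cm; v ends 18 cm/s.
6–10 s: v starts 18 cm/s; Δx = 18·4 + ½·12·4² = 168 cm; v ends 66 cm/s.
10–16 s: v starts 66 cm/s; Δx = 66·6 + ½·-5·6² = 306 cm; v ends 36 cm/s.
x(16) = -5 + Σ Δx = 505 cm.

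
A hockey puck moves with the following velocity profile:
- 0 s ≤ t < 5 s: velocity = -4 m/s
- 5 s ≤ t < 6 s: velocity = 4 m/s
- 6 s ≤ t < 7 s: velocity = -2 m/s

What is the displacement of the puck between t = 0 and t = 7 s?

Net displacement equals the area under the velocity-time graph (areas below the axis count negative).
0–5 s: -4 × 5 = -20 m
5–6 s: 4 × 1 = 4 m
6–7 s: -2 × 1 = -2 m
Net displacement = -18 m

-18 m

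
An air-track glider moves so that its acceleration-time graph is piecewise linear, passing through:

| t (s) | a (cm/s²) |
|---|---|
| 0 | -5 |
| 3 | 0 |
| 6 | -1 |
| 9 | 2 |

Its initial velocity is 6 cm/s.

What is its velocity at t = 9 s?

Δv equals the area under the a-t graph; then v = v₀ + Δv.
0–3 s: ½(-5 + 0)(3) = -7.5 cm/s
3–6 s: ½(0 + -1)(3) = -1.5 cm/s
6–9 s: ½(-1 + 2)(3) = 1.5 cm/s
Δv = -7.5 cm/s, so v(9) = 6 + (-7.5) = -1.5 cm/s.

-1.5 cm/s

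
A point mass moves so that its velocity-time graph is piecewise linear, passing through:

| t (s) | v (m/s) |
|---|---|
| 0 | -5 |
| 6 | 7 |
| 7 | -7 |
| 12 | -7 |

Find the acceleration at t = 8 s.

Acceleration is the slope of the v-t graph on 7–12 s: (-7 − -7)/(12 − 7) = 0 m/s².

0 m/s²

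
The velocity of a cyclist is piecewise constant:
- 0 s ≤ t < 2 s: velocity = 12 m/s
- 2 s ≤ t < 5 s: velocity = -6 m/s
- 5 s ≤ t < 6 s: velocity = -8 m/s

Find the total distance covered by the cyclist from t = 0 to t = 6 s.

50 m

Distance (not displacement) is the total path length: add the absolute areas under v-t.
0–2 s: |12| × 2 = 24 m
2–5 s: |-6| × 3 = 18 m
5–6 s: |-8| × 1 = 8 m
Total distance = 50 m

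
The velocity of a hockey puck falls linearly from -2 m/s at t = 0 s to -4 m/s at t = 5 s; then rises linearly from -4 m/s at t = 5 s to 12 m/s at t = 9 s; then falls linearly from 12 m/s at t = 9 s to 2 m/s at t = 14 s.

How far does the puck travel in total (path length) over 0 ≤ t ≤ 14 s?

70 m

Total distance travelled is ∫|v| dt — sum the magnitudes of each area piece.
0–5 s: |½(-2 + -4)(5)| = 15 m
5–9 s: v = 0 at t = 6 s; triangle areas 2 + 18 = 20 m
9–14 s: |½(12 + 2)(5)| = 35 m
Total distance = 70 m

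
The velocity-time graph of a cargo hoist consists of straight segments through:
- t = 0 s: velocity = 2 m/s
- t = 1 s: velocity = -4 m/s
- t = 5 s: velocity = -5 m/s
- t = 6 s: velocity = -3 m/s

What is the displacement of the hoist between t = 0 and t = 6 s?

Displacement is the signed area under the v-t curve.
0–1 s: ½(2 + -4)(1) = -1 m
1–5 s: ½(-4 + -5)(4) = -18 m
5–6 s: ½(-5 + -3)(1) = -4 m
Net displacement = -23 m

-23 m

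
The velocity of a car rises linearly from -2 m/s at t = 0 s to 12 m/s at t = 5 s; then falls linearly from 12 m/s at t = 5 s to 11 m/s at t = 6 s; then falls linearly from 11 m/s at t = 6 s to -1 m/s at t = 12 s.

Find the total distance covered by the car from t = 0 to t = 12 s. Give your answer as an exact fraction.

Distance (not displacement) is the total path length: add the absolute areas under v-t.
0–5 s: v = 0 at t = 5/7 s; triangle areas 5/7 + 180/7 = 185/7 m
5–6 s: |½(12 + 11)(1)| = 11.5 m
6–12 s: v = 0 at t = 11.5 s; triangle areas 30.25 + 0.25 = 30.5 m
Total distance = 479/7 m

479/7 m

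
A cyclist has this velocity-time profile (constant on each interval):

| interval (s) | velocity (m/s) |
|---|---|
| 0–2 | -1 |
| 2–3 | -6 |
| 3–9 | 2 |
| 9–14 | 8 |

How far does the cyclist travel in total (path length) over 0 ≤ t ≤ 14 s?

Distance (not displacement) is the total path length: add the absolute areas under v-t.
0–2 s: |-1| × 2 = 2 m
2–3 s: |-6| × 1 = 6 m
3–9 s: |2| × 6 = 12 m
9–14 s: |8| × 5 = 40 m
Total distance = 60 m

60 m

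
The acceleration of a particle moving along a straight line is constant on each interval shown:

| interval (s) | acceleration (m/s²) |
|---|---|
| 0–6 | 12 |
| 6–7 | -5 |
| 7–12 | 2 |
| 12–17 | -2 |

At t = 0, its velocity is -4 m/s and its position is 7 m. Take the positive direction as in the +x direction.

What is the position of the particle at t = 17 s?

944.5 m

On each constant-a segment, Δv = aΔt and Δx = v₀Δt + ½aΔt²; chain segment to segment.
0–6 s: v starts -4 m/s; Δx = -4·6 + ½·12·6² = 192 m; v ends 68 m/s.
6–7 s: v starts 68 m/s; Δx = 68·1 + ½·-5·1² = 65.5 m; v ends 63 m/s.
7–12 s: v starts 63 m/s; Δx = 63·5 + ½·2·5² = 340 m; v ends 73 m/s.
12–17 s: v starts 73 m/s; Δx = 73·5 + ½·-2·5² = 340 m; v ends 63 m/s.
x(17) = 7 + Σ Δx = 944.5 m.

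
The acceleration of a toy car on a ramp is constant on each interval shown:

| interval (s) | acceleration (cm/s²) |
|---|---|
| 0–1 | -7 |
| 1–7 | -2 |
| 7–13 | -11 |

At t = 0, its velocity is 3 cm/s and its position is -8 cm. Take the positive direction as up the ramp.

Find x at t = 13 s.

-362.5 cm

On each constant-a segment, Δv = aΔt and Δx = v₀Δt + ½aΔt²; chain segment to segment.
0–1 s: v starts 3 cm/s; Δx = 3·1 + ½·-7·1² = -0.5 cm; v ends -4 cm/s.
1–7 s: v starts -4 cm/s; Δx = -4·6 + ½·-2·6² = -60 cm; v ends -16 cm/s.
7–13 s: v starts -16 cm/s; Δx = -16·6 + ½·-11·6² = -294 cm; v ends -82 cm/s.
x(13) = -8 + Σ Δx = -362.5 cm.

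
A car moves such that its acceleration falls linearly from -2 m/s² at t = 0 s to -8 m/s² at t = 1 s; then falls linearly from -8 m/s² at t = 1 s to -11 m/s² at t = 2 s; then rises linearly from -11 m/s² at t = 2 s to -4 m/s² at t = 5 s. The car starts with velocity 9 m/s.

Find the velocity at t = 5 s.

Δv equals the area under the a-t graph; then v = v₀ + Δv.
0–1 s: ½(-2 + -8)(1) = -5 m/s
1–2 s: ½(-8 + -11)(1) = -9.5 m/s
2–5 s: ½(-11 + -4)(3) = -22.5 m/s
Δv = -37 m/s, so v(5) = 9 + (-37) = -28 m/s.

-28 m/s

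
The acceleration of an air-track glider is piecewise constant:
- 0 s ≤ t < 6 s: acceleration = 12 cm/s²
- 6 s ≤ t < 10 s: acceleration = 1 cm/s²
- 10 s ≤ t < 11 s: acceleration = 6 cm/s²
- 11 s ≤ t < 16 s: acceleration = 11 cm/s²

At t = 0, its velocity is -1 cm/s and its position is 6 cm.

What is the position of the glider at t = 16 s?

1128.5 cm

On each constant-a segment, Δv = aΔt and Δx = v₀Δt + ½aΔt²; chain segment to segment.
0–6 s: v starts -1 cm/s; Δx = -1·6 + ½·12·6² = 210 cm; v ends 71 cm/s.
6–10 s: v starts 71 cm/s; Δx = 71·4 + ½·1·4² = 292 cm; v ends 75 cm/s.
10–11 s: v starts 75 cm/s; Δx = 75·1 + ½·6·1² = 78 cm; v ends 81 cm/s.
11–16 s: v starts 81 cm/s; Δx = 81·5 + ½·11·5² = 542.5 cm; v ends 136 cm/s.
x(16) = 6 + Σ Δx = 1128.5 cm.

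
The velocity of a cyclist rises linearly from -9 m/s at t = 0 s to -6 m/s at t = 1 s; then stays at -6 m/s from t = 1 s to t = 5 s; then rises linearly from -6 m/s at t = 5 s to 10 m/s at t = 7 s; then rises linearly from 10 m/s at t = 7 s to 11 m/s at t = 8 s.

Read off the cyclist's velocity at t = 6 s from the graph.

On 5–7 s the graph is linear from -6 to 10 m/s: v(6) = -6 + (10 − -6)·(6 − 5)/(7 − 5) = 2 m/s.

2 m/s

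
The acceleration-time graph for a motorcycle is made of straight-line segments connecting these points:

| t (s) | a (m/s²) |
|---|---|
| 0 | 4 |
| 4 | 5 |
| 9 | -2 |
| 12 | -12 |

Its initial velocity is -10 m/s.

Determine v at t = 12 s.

Δv equals the area under the a-t graph; then v = v₀ + Δv.
0–4 s: ½(4 + 5)(4) = 18 m/s
4–9 s: ½(5 + -2)(5) = 7.5 m/s
9–12 s: ½(-2 + -12)(3) = -21 m/s
Δv = 4.5 m/s, so v(12) = -10 + (4.5) = -5.5 m/s.

-5.5 m/s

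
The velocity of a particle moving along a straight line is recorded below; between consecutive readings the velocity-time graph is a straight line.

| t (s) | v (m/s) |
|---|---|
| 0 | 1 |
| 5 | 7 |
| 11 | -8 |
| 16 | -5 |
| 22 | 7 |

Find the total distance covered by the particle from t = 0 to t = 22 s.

Distance (not displacement) is the total path length: add the absolute areas under v-t.
0–5 s: |½(1 + 7)(5)| = 20 m
5–11 s: v = 0 at t = 7.8 s; triangle areas 9.8 + 12.8 = 22.6 m
11–16 s: |½(-8 + -5)(5)| = 32.5 m
16–22 s: v = 0 at t = 18.5 s; triangle areas 6.25 + 12.25 = 18.5 m
Total distance = 93.6 m

93.6 m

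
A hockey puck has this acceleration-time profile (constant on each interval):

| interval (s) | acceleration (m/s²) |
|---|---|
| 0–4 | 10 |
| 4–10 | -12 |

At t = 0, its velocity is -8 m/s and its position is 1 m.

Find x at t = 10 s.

25 m

On each constant-a segment, Δv = aΔt and Δx = v₀Δt + ½aΔt²; chain segment to segment.
0–4 s: v starts -8 m/s; Δx = -8·4 + ½·10·4² = 48 m; v ends 32 m/s.
4–10 s: v starts 32 m/s; Δx = 32·6 + ½·-12·6² = -24 m; v ends -40 m/s.
x(10) = 1 + Σ Δx = 25 m.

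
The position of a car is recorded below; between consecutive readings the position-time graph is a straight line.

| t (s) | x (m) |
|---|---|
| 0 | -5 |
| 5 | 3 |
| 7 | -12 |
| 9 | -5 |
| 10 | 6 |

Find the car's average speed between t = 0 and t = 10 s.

Average speed = (total path length)/(elapsed time); on a piecewise-linear x-t graph the path length is Σ|Δx|.
0–5 s: |Δx| = |3 − -5| = 8 m
5–7 s: |Δx| = |-12 − 3| = 15 m
7–9 s: |Δx| = |-5 − -12| = 7 m
9–10 s: |Δx| = |6 − -5| = 11 m
Total path = 41 m; average speed = 41/10 = 4.1 m/s.

4.1 m/s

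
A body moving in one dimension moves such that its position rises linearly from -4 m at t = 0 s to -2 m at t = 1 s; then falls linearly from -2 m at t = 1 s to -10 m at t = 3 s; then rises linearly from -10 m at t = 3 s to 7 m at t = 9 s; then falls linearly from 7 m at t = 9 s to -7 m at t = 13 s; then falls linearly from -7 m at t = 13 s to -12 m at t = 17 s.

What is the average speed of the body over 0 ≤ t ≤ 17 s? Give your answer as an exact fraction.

46/17 m/s

Average speed = (total path length)/(elapsed time); on a piecewise-linear x-t graph the path length is Σ|Δx|.
0–1 s: |Δx| = |-2 − -4| = 2 m
1–3 s: |Δx| = |-10 − -2| = 8 m
3–9 s: |Δx| = |7 − -10| = 17 m
9–13 s: |Δx| = |-7 − 7| = 14 m
13–17 s: |Δx| = |-12 − -7| = 5 m
Total path = 46 m; average speed = 46/17 = 46/17 m/s.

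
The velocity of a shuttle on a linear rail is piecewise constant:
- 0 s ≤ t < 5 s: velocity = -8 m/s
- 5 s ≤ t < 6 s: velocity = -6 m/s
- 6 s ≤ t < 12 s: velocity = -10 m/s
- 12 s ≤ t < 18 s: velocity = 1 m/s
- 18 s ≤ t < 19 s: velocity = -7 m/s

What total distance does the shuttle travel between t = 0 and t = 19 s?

119 m

Total distance travelled is ∫|v| dt — sum the magnitudes of each area piece.
0–5 s: |-8| × 5 = 40 m
5–6 s: |-6| × 1 = 6 m
6–12 s: |-10| × 6 = 60 m
12–18 s: |1| × 6 = 6 m
18–19 s: |-7| × 1 = 7 m
Total distance = 119 m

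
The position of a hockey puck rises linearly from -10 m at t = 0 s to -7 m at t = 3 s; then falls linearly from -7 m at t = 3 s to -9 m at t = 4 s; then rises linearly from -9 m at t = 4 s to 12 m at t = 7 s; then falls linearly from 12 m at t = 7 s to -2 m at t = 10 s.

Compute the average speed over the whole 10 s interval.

Average speed = (total path length)/(elapsed time); on a piecewise-linear x-t graph the path length is Σ|Δx|.
0–3 s: |Δx| = |-7 − -10| = 3 m
3–4 s: |Δx| = |-9 − -7| = 2 m
4–7 s: |Δx| = |12 − -9| = 21 m
7–10 s: |Δx| = |-2 − 12| = 14 m
Total path = 40 m; average speed = 40/10 = 4 m/s.

4 m/s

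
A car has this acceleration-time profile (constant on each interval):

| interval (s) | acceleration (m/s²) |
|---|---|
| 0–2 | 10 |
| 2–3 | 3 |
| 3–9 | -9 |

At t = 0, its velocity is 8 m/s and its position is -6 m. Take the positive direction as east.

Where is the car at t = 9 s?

On each constant-a segment, Δv = aΔt and Δx = v₀Δt + ½aΔt²; chain segment to segment.
0–2 s: v starts 8 m/s; Δx = 8·2 + ½·10·2² = 36 m; v ends 28 m/s.
2–3 s: v starts 28 m/s; Δx = 28·1 + ½·3·1² = 29.5 m; v ends 31 m/s.
3–9 s: v starts 31 m/s; Δx = 31·6 + ½·-9·6² = 24 m; v ends -23 m/s.
x(9) = -6 + Σ Δx = 83.5 m.

83.5 m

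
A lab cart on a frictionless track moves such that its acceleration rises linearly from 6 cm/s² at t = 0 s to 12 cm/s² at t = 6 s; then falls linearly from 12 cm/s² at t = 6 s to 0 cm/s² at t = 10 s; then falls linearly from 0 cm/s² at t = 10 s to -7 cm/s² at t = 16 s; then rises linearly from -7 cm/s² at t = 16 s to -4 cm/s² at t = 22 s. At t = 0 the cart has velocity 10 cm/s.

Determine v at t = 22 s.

34 cm/s

Δv equals the area under the a-t graph; then v = v₀ + Δv.
0–6 s: ½(6 + 12)(6) = 54 cm/s
6–10 s: ½(12 + 0)(4) = 24 cm/s
10–16 s: ½(0 + -7)(6) = -21 cm/s
16–22 s: ½(-7 + -4)(6) = -33 cm/s
Δv = 24 cm/s, so v(22) = 10 + (24) = 34 cm/s.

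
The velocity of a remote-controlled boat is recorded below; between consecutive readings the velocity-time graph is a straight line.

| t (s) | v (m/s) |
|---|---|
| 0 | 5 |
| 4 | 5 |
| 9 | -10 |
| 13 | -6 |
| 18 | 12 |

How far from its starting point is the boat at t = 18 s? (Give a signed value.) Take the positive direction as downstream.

-9.5 m

Net displacement equals the area under the velocity-time graph (areas below the axis count negative).
0–4 s: 5 × 4 = 20 m
4–9 s: ½(5 + -10)(5) = -12.5 m
9–13 s: ½(-10 + -6)(4) = -32 m
13–18 s: ½(-6 + 12)(5) = 15 m
Net displacement = -9.5 m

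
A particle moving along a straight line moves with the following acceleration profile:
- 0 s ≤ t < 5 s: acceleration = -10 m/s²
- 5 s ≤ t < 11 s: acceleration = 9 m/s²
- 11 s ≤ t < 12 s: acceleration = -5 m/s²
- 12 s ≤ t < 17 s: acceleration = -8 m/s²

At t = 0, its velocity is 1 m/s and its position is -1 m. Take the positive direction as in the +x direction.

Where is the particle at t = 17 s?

-350.5 m

On each constant-a segment, Δv = aΔt and Δx = v₀Δt + ½aΔt²; chain segment to segment.
0–5 s: v starts 1 m/s; Δx = 1·5 + ½·-10·5² = -120 m; v ends -49 m/s.
5–11 s: v starts -49 m/s; Δx = -49·6 + ½·9·6² = -132 m; v ends 5 m/s.
11–12 s: v starts 5 m/s; Δx = 5·1 + ½·-5·1² = 2.5 m; v ends 0 m/s.
12–17 s: v starts 0 m/s; Δx = 0·5 + ½·-8·5² = -100 m; v ends -40 m/s.
x(17) = -1 + Σ Δx = -350.5 m.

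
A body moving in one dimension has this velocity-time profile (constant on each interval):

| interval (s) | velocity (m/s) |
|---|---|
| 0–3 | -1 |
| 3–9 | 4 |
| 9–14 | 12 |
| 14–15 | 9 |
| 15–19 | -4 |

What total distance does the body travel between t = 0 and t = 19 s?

112 m

Distance (not displacement) is the total path length: add the absolute areas under v-t.
0–3 s: |-1| × 3 = 3 m
3–9 s: |4| × 6 = 24 m
9–14 s: |12| × 5 = 60 m
14–15 s: |9| × 1 = 9 m
15–19 s: |-4| × 4 = 16 m
Total distance = 112 m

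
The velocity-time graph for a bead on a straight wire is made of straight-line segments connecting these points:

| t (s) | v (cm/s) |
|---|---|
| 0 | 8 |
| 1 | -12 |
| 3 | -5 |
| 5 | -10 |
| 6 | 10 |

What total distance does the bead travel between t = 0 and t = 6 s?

Distance (not displacement) is the total path length: add the absolute areas under v-t.
0–1 s: v = 0 at t = 0.4 s; triangle areas 1.6 + 3.6 = 5.2 cm
1–3 s: |½(-12 + -5)(2)| = 17 cm
3–5 s: |½(-5 + -10)(2)| = 15 cm
5–6 s: v = 0 at t = 5.5 s; triangle areas 2.5 + 2.5 = 5 cm
Total distance = 42.2 cm

42.2 cm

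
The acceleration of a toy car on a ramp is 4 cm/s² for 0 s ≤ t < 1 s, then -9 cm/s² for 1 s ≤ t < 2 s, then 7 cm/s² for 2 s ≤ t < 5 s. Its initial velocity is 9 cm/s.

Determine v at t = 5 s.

Δv equals the area under the a-t graph; then v = v₀ + Δv.
0–1 s: 4 × 1 = 4 cm/s
1–2 s: -9 × 1 = -9 cm/s
2–5 s: 7 × 3 = 21 cm/s
Δv = 16 cm/s, so v(5) = 9 + (16) = 25 cm/s.

25 cm/s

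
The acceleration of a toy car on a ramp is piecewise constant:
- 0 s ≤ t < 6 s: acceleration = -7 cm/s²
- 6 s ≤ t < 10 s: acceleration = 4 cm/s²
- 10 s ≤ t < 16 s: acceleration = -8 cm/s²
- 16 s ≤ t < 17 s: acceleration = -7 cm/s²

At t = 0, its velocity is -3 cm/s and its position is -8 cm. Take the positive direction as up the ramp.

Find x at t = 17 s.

On each constant-a segment, Δv = aΔt and Δx = v₀Δt + ½aΔt²; chain segment to segment.
0–6 s: v starts -3 cm/s; Δx = -3·6 + ½·-7·6² = -144 cm; v ends -45 cm/s.
6–10 s: v starts -45 cm/s; Δx = -45·4 + ½·4·4² = -148 cm; v ends -29 cm/s.
10–16 s: v starts -29 cm/s; Δx = -29·6 + ½·-8·6² = -318 cm; v ends -77 cm/s.
16–17 s: v starts -77 cm/s; Δx = -77·1 + ½·-7·1² = -80.5 cm; v ends -84 cm/s.
x(17) = -8 + Σ Δx = -698.5 cm.

-698.5 cm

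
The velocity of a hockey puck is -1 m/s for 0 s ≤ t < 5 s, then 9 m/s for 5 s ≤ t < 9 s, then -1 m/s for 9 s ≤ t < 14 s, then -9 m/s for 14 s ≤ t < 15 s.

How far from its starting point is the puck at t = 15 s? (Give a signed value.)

Displacement is the signed area under the v-t curve.
0–5 s: -1 × 5 = -5 m
5–9 s: 9 × 4 = 36 m
9–14 s: -1 × 5 = -5 m
14–15 s: -9 × 1 = -9 m
Net displacement = 17 m

17 m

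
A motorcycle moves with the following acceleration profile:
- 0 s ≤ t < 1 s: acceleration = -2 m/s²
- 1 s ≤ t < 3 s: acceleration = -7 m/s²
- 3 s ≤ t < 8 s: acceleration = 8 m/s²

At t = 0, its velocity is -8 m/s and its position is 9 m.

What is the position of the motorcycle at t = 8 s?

On each constant-a segment, Δv = aΔt and Δx = v₀Δt + ½aΔt²; chain segment to segment.
0–1 s: v starts -8 m/s; Δx = -8·1 + ½·-2·1² = -9 m; v ends -10 m/s.
1–3 s: v starts -10 m/s; Δx = -10·2 + ½·-7·2² = -34 m; v ends -24 m/s.
3–8 s: v starts -24 m/s; Δx = -24·5 + ½·8·5² = -20 m; v ends 16 m/s.
x(8) = 9 + Σ Δx = -54 m.

-54 m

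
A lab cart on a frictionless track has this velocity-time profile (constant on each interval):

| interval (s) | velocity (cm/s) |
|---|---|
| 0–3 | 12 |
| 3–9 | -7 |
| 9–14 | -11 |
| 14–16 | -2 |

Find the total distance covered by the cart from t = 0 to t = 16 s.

Total distance travelled is ∫|v| dt — sum the magnitudes of each area piece.
0–3 s: |12| × 3 = 36 cm
3–9 s: |-7| × 6 = 42 cm
9–14 s: |-11| × 5 = 55 cm
14–16 s: |-2| × 2 = 4 cm
Total distance = 137 cm

137 cm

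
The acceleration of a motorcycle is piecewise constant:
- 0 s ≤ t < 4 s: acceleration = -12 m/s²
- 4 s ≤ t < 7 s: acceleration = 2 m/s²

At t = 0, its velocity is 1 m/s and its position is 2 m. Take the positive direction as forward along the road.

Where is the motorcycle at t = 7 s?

On each constant-a segment, Δv = aΔt and Δx = v₀Δt + ½aΔt²; chain segment to segment.
0–4 s: v starts 1 m/s; Δx = 1·4 + ½·-12·4² = -92 m; v ends -47 m/s.
4–7 s: v starts -47 m/s; Δx = -47·3 + ½·2·3² = -132 m; v ends -41 m/s.
x(7) = 2 + Σ Δx = -222 m.

-222 m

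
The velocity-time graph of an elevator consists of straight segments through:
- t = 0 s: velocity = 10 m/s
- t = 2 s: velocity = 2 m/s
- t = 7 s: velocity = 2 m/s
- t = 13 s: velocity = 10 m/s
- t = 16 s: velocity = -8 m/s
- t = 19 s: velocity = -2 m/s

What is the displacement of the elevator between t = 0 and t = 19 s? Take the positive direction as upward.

46 m

Displacement is the signed area under the v-t curve.
0–2 s: ½(10 + 2)(2) = 12 m
2–7 s: 2 × 5 = 10 m
7–13 s: ½(2 + 10)(6) = 36 m
13–16 s: ½(10 + -8)(3) = 3 m
16–19 s: ½(-8 + -2)(3) = -15 m
Net displacement = 46 m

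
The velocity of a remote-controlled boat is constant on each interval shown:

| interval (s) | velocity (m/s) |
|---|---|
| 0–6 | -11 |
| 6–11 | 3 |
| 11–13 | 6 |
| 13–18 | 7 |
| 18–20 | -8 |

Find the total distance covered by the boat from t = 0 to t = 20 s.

144 m

Distance (not displacement) is the total path length: add the absolute areas under v-t.
0–6 s: |-11| × 6 = 66 m
6–11 s: |3| × 5 = 15 m
11–13 s: |6| × 2 = 12 m
13–18 s: |7| × 5 = 35 m
18–20 s: |-8| × 2 = 16 m
Total distance = 144 m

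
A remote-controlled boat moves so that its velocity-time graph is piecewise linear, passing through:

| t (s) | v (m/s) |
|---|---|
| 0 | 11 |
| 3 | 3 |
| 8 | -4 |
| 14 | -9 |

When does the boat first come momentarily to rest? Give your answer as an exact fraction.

v changes sign on 3–8 s (from 3 to -4); the graph is linear there, so v = 0 at t = 3 + (-3)·(8 − 3)/(-4 − 3) = 36/7 s.

t = 36/7 s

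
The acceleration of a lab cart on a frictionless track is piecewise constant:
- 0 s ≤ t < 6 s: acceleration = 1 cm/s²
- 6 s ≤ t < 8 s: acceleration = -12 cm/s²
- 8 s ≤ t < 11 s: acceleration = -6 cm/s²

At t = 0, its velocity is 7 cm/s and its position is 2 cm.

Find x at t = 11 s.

4 cm

On each constant-a segment, Δv = aΔt and Δx = v₀Δt + ½aΔt²; chain segment to segment.
0–6 s: v starts 7 cm/s; Δx = 7·6 + ½·1·6² = 60 cm; v ends 13 cm/s.
6–8 s: v starts 13 cm/s; Δx = 13·2 + ½·-12·2² = 2 cm; v ends -11 cm/s.
8–11 s: v starts -11 cm/s; Δx = -11·3 + ½·-6·3² = -60 cm; v ends -29 cm/s.
x(11) = 2 + Σ Δx = 4 cm.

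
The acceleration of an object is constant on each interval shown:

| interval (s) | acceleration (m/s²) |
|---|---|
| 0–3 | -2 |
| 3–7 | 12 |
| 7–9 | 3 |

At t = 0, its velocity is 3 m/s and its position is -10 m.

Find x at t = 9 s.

On each constant-a segment, Δv = aΔt and Δx = v₀Δt + ½aΔt²; chain segment to segment.
0–3 s: v starts 3 m/s; Δx = 3·3 + ½·-2·3² = 0 m; v ends -3 m/s.
3–7 s: v starts -3 m/s; Δx = -3·4 + ½·12·4² = 84 m; v ends 45 m/s.
7–9 s: v starts 45 m/s; Δx = 45·2 + ½·3·2² = 96 m; v ends 51 m/s.
x(9) = -10 + Σ Δx = 170 m.

170 m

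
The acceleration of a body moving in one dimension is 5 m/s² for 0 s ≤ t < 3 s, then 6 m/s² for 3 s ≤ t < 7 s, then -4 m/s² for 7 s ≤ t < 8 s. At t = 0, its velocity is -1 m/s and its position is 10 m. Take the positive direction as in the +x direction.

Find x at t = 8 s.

169.5 m

On each constant-a segment, Δv = aΔt and Δx = v₀Δt + ½aΔt²; chain segment to segment.
0–3 s: v starts -1 m/s; Δx = -1·3 + ½·5·3² = 19.5 m; v ends 14 m/s.
3–7 s: v starts 14 m/s; Δx = 14·4 + ½·6·4² = 104 m; v ends 38 m/s.
7–8 s: v starts 38 m/s; Δx = 38·1 + ½·-4·1² = 36 m; v ends 34 m/s.
x(8) = 10 + Σ Δx = 169.5 m.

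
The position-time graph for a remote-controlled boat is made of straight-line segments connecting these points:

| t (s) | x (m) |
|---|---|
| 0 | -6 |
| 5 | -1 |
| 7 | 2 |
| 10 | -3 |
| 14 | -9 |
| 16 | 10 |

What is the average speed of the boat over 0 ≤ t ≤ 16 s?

Average speed = (total path length)/(elapsed time); on a piecewise-linear x-t graph the path length is Σ|Δx|.
0–5 s: |Δx| = |-1 − -6| = 5 m
5–7 s: |Δx| = |2 − -1| = 3 m
7–10 s: |Δx| = |-3 − 2| = 5 m
10–14 s: |Δx| = |-9 − -3| = 6 m
14–16 s: |Δx| = |10 − -9| = 19 m
Total path = 38 m; average speed = 38/16 = 2.375 m/s.

2.375 m/s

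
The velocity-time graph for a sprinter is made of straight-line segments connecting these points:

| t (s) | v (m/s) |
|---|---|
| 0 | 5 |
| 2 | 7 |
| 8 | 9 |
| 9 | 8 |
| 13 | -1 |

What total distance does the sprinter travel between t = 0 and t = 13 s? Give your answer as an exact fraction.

1493/18 m

Total distance travelled is ∫|v| dt — sum the magnitudes of each area piece.
0–2 s: |½(5 + 7)(2)| = 12 m
2–8 s: |½(7 + 9)(6)| = 48 m
8–9 s: |½(9 + 8)(1)| = 8.5 m
9–13 s: v = 0 at t = 113/9 s; triangle areas 128/9 + 2/9 = 130/9 m
Total distance = 1493/18 m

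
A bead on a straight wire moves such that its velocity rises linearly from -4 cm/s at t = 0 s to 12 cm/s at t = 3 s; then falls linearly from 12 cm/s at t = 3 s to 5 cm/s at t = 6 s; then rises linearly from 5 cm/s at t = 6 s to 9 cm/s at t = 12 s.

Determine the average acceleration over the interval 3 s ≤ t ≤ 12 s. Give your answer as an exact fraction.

-1/3 cm/s²

Average acceleration = Δv/Δt = (9 − 12)/(12 − 3) = -1/3 cm/s².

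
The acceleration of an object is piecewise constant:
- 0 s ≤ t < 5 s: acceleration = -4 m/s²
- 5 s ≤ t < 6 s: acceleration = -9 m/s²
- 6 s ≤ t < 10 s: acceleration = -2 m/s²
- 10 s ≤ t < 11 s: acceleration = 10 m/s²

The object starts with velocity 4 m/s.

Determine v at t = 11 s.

Δv equals the area under the a-t graph; then v = v₀ + Δv.
0–5 s: -4 × 5 = -20 m/s
5–6 s: -9 × 1 = -9 m/s
6–10 s: -2 × 4 = -8 m/s
10–11 s: 10 × 1 = 10 m/s
Δv = -27 m/s, so v(11) = 4 + (-27) = -23 m/s.

-23 m/s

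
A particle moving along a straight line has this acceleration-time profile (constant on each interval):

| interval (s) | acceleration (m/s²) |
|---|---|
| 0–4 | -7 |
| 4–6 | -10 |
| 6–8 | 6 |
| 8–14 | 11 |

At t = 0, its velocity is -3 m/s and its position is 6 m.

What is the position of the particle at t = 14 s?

On each constant-a segment, Δv = aΔt and Δx = v₀Δt + ½aΔt²; chain segment to segment.
0–4 s: v starts -3 m/s; Δx = -3·4 + ½·-7·4² = -68 m; v ends -31 m/s.
4–6 s: v starts -31 m/s; Δx = -31·2 + ½·-10·2² = -82 m; v ends -51 m/s.
6–8 s: v starts -51 m/s; Δx = -51·2 + ½·6·2² = -90 m; v ends -39 m/s.
8–14 s: v starts -39 m/s; Δx = -39·6 + ½·11·6² = -36 m; v ends 27 m/s.
x(14) = 6 + Σ Δx = -270 m.

-270 m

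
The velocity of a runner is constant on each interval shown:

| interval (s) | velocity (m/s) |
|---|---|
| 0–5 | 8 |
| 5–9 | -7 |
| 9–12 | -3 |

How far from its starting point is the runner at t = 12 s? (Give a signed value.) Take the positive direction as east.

3 m

Net displacement equals the area under the velocity-time graph (areas below the axis count negative).
0–5 s: 8 × 5 = 40 m
5–9 s: -7 × 4 = -28 m
9–12 s: -3 × 3 = -9 m
Net displacement = 3 m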